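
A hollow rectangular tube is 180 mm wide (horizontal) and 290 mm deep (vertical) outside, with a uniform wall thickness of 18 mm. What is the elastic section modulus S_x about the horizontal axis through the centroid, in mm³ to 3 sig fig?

Treat the section as a set of non-overlapping primitives; coordinates are from the bounding-box lower-left.
Outer rectangle: 180 × 290, A = 52 200 mm², y = 145 mm, Ī = 365 835 000 mm⁴.
Inner void (subtracted): 144 × 254, A = 36 576 mm², y = 145 mm, Ī = 196 644 768 mm⁴.
By symmetry the centroid is at mid-height, ȳ = 145 mm.
All pieces are centred on the horizontal axis through the centroid, so I = ΣĪ (holes subtracted) = 169 190 232 mm⁴.
Extreme fibre distance c = 145 mm; S = I/c = 1 166 829 mm³.

S_x ≈ 1.17 × 10⁶ mm³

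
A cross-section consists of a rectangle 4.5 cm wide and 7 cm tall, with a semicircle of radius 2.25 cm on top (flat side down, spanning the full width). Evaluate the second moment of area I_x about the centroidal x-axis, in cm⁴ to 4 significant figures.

Decompose the section into non-overlapping parts with the origin at the bottom-left of its bounding rectangle.
Rectangular body: 4.5 × 7, A = 31.5 cm², y = 3.5 cm, Ī = 128.625 cm⁴.
Semicircular cap: semicircle r = 2.25, A = 7.95216 cm², y = 7.95493 cm, Ī = 2.81295 cm⁴.
Centroid: ȳ = ΣA·y / ΣA = 4.39796 cm.
Transfer each piece to the centroidal x-axis using Ī + A·d² with d = y − 4.39796:
  rectangular body: d = -0.897956 cm → contributes +154.024 cm⁴
  semicircular cap: d = 3.55697 cm → contributes +103.424 cm⁴
Total I = 257.448 cm⁴.

I_x ≈ 257.4 cm⁴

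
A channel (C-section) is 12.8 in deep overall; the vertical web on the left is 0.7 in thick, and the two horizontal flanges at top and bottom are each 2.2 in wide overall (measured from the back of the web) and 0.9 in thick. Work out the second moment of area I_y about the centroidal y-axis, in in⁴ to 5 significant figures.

I_y ≈ 3.3826 in⁴

Break the section into simple shapes (no overlaps), measuring from the bottom-left corner of the bounding box.
Web: 0.7 × 12.8, A = 8.96 in², x = 0.35 in, Ī = 0.3658667 in⁴.
Top flange (beyond web): 1.5 × 0.9, A = 1.35 in², x = 1.45 in, Ī = 0.253125 in⁴.
Bottom flange (beyond web): 1.5 × 0.9, A = 1.35 in², x = 1.45 in, Ī = 0.253125 in⁴.
Centroid: x̄ = ΣA·x / ΣA = 0.604717 in.
Transfer each piece to the centroidal y-axis using Ī + A·d² with d = x − 0.604717:
  web: d = -0.254717 in → contributes +0.9471981 in⁴
  top flange (beyond web): d = 0.845283 in → contributes +1.217705 in⁴
  bottom flange (beyond web): d = 0.845283 in → contributes +1.217705 in⁴
Total I = 3.382607 in⁴.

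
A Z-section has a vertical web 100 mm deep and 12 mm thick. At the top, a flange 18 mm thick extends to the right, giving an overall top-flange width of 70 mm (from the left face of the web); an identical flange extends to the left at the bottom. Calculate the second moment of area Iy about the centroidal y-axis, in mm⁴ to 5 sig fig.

Decompose the section into non-overlapping parts with the origin at the bottom-left of its bounding rectangle.
Web: 12 × 100, A = 1 200 mm², x = 64 mm, Ī = 14 400 mm⁴.
Top flange (beyond web): 58 × 18, A = 1 044 mm², x = 99 mm, Ī = 292 668 mm⁴.
Bottom flange (beyond web): 58 × 18, A = 1 044 mm², x = 29 mm, Ī = 292 668 mm⁴.
Centroid: x̄ = ΣA·x / ΣA = 64 mm.
Transfer each piece to the centroidal y-axis using Ī + A·d² with d = x − 64:
  web: d = 0 mm → contributes +14 400 mm⁴
  top flange (beyond web): d = 35 mm → contributes +1 571 568 mm⁴
  bottom flange (beyond web): d = -35 mm → contributes +1 571 568 mm⁴
Total I = 3 157 536 mm⁴.

Iy ≈ 3.1575 × 10⁶ mm⁴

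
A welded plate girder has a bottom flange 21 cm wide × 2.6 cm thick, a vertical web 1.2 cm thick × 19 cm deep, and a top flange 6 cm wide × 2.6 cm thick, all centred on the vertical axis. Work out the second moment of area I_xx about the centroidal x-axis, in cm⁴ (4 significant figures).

Break the section into simple shapes (no overlaps), measuring from the bottom-left corner of the bounding box.
Bottom plate: 21 × 2.6, A = 54.6 cm², y = 1.3 cm, Ī = 30.758 cm⁴.
Web plate: 1.2 × 19, A = 22.8 cm², y = 12.1 cm, Ī = 685.9 cm⁴.
Top plate: 6 × 2.6, A = 15.6 cm², y = 22.9 cm, Ī = 8.788 cm⁴.
Centroid: ȳ = ΣA·y / ΣA = 7.57097 cm.
Transfer each piece to the centroidal x-axis using Ī + A·d² with d = y − 7.57097:
  bottom plate: d = -6.27097 cm → contributes +2177.9 cm⁴
  web plate: d = 4.52903 cm → contributes +1153.58 cm⁴
  top plate: d = 15.329 cm → contributes +3674.46 cm⁴
Total I = 7005.95 cm⁴.

I_xx ≈ 7006 cm⁴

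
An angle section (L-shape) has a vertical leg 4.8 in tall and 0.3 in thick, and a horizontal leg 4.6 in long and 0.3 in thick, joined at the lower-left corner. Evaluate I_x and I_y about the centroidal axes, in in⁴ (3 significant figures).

Decompose the section into non-overlapping parts with the origin at the bottom-left of its bounding rectangle.
Vertical leg: 0.3 × 4.8, A = 1.44 in², y = 2.4 in, Ī = 2.7648 in⁴.
Horizontal leg (remainder): 4.3 × 0.3, A = 1.29 in², y = 0.15 in, Ī = 0.009675 in⁴.
Centroid: ȳ = ΣA·y / ΣA = 1.3368 in.
Transfer each piece to the centroidal x-axis using Ī + A·d² with d = y − 1.3368:
  vertical leg: d = 1.0632 in → contributes +4.3925 in⁴
  horizontal leg (remainder): d = -1.1868 in → contributes +1.8267 in⁴
Total I = 6.2192 in⁴.
For the y-axis: x̄ = 1.2368 in.
Repeating about the centroidal y-axis gives I_y = 5.598 in⁴.

I_x ≈ 6.22 in⁴, I_y ≈ 5.60 in⁴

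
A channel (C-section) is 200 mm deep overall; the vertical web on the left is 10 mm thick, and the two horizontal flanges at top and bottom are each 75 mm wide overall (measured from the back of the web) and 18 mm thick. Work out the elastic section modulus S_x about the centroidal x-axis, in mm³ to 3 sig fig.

S_x ≈ 2.61 × 10⁵ mm³

Break the section into simple shapes (no overlaps), measuring from the bottom-left corner of the bounding box.
Web: 10 × 200, A = 2 000 mm², y = 100 mm, Ī = 6 666 667 mm⁴.
Top flange (beyond web): 65 × 18, A = 1 170 mm², y = 191 mm, Ī = 31 590 mm⁴.
Bottom flange (beyond web): 65 × 18, A = 1 170 mm², y = 9 mm, Ī = 31 590 mm⁴.
By symmetry the centroid is at mid-height, ȳ = 100 mm.
Transfer each piece to the centroidal x-axis using Ī + A·d² with d = y − 100:
  web: d = 0 mm → contributes +6 666 667 mm⁴
  top flange (beyond web): d = 91 mm → contributes +9 720 360 mm⁴
  bottom flange (beyond web): d = -91 mm → contributes +9 720 360 mm⁴
Total I = 26 107 387 mm⁴.
Extreme fibre distance c = 100 mm; S = I/c = 261 074 mm³.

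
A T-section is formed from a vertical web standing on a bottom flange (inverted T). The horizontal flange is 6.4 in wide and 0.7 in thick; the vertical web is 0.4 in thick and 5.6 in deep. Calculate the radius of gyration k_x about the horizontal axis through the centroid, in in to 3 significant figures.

k_x ≈ 1.76 in

Break the section into simple shapes (no overlaps), measuring from the bottom-left corner of the bounding box.
Flange: 6.4 × 0.7, A = 4.48 in², y = 0.35 in, Ī = 0.18293 in⁴.
Web: 0.4 × 5.6, A = 2.24 in², y = 3.5 in, Ī = 5.8539 in⁴.
Centroid: ȳ = ΣA·y / ΣA = 1.4 in.
Transfer each piece to the horizontal axis through the centroid using Ī + A·d² with d = y − 1.4:
  flange: d = -1.05 in → contributes +5.1221 in⁴
  web: d = 2.1 in → contributes +15.732 in⁴
Total I = 20.854 in⁴.
Radius of gyration: k = √(I/A) = √(20.854 / 6.72) = 1.7616 in.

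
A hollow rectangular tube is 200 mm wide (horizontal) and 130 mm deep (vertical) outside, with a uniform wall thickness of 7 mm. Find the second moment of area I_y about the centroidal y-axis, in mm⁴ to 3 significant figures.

Treat the section as a set of non-overlapping primitives; coordinates are from the bounding-box lower-left.
Outer rectangle: 200 × 130, A = 26 000 mm², x = 100 mm, Ī = 86 666 667 mm⁴.
Inner void (subtracted): 186 × 116, A = 21 576 mm², x = 100 mm, Ī = 62 203 608 mm⁴.
By symmetry the centroid is at mid-width, x̄ = 100 mm.
All pieces are centred on the centroidal y-axis, so I = ΣĪ (holes subtracted) = 24 463 059 mm⁴.

I_y ≈ 2.45 × 10⁷ mm⁴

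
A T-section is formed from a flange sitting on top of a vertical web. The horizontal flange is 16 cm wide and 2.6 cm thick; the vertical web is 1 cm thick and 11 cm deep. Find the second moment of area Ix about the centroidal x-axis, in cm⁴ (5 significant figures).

Treat the section as a set of non-overlapping primitives; coordinates are from the bounding-box lower-left.
Flange: 16 × 2.6, A = 41.6 cm², y = 12.3 cm, Ī = 23.43467 cm⁴.
Web: 1 × 11, A = 11 cm², y = 5.5 cm, Ī = 110.9167 cm⁴.
Centroid: ȳ = ΣA·y / ΣA = 10.87795 cm.
Transfer each piece to the centroidal x-axis using Ī + A·d² with d = y − 10.87795:
  flange: d = 1.422053 cm → contributes +107.5597 cm⁴
  web: d = -5.377947 cm → contributes +429.0621 cm⁴
Total I = 536.6218 cm⁴.

Ix ≈ 536.62 cm⁴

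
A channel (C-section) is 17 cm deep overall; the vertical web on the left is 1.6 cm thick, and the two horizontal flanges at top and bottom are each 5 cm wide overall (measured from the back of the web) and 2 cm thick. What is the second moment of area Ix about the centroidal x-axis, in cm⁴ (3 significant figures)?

Ix ≈ 1420 cm⁴

Treat the section as a set of non-overlapping primitives; coordinates are from the bounding-box lower-left.
Web: 1.6 × 17, A = 27.2 cm², y = 8.5 cm, Ī = 655.07 cm⁴.
Top flange (beyond web): 3.4 × 2, A = 6.8 cm², y = 16 cm, Ī = 2.2667 cm⁴.
Bottom flange (beyond web): 3.4 × 2, A = 6.8 cm², y = 1 cm, Ī = 2.2667 cm⁴.
By symmetry the centroid is at mid-height, ȳ = 8.5 cm.
Transfer each piece to the centroidal x-axis using Ī + A·d² with d = y − 8.5:
  web: d = 0 cm → contributes +655.07 cm⁴
  top flange (beyond web): d = 7.5 cm → contributes +384.77 cm⁴
  bottom flange (beyond web): d = -7.5 cm → contributes +384.77 cm⁴
Total I = 1424.6 cm⁴.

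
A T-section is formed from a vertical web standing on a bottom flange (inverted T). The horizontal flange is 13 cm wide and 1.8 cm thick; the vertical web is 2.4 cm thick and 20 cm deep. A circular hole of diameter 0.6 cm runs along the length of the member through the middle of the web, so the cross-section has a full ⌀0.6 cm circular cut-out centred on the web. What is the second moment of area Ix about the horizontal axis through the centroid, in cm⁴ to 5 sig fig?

Ix ≈ 3471.7 cm⁴

Treat the section as a set of non-overlapping primitives; coordinates are from the bounding-box lower-left.
Flange: 13 × 1.8, A = 23.4 cm², y = 0.9 cm, Ī = 6.318 cm⁴.
Web: 2.4 × 20, A = 48 cm², y = 11.8 cm, Ī = 1 600 cm⁴.
Hole (subtracted): ⌀0.6, A = 0.2827433 cm², y = 11.8 cm, Ī = 0.006361725 cm⁴.
Centroid: ȳ = ΣA·y / ΣA = 8.213529 cm.
Transfer each piece to the horizontal axis through the centroid using Ī + A·d² with d = y − 8.213529:
  flange: d = -7.313529 cm → contributes +1257.93 cm⁴
  web: d = 3.586471 cm → contributes +2217.413 cm⁴
  hole: d = 3.586471 cm → contributes −3.643226 cm⁴
Total I = 3471.7 cm⁴.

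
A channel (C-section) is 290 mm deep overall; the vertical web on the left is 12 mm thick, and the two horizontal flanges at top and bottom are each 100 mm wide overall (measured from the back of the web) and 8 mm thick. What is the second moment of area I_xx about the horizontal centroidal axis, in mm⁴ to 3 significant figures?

Break the section into simple shapes (no overlaps), measuring from the bottom-left corner of the bounding box.
Web: 12 × 290, A = 3 480 mm², y = 145 mm, Ī = 24 389 000 mm⁴.
Top flange (beyond web): 88 × 8, A = 704 mm², y = 286 mm, Ī = 3754.7 mm⁴.
Bottom flange (beyond web): 88 × 8, A = 704 mm², y = 4 mm, Ī = 3754.7 mm⁴.
By symmetry the centroid is at mid-height, ȳ = 145 mm.
Transfer each piece to the horizontal centroidal axis using Ī + A·d² with d = y − 145:
  web: d = 0 mm → contributes +24 389 000 mm⁴
  top flange (beyond web): d = 141 mm → contributes +13 999 979 mm⁴
  bottom flange (beyond web): d = -141 mm → contributes +13 999 979 mm⁴
Total I = 52 388 957 mm⁴.

I_xx ≈ 5.24 × 10⁷ mm⁴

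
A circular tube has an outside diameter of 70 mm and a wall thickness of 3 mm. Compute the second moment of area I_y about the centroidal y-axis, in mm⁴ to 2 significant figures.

I_y ≈ 3.6 × 10⁵ mm⁴

Break the section into simple shapes (no overlaps), measuring from the bottom-left corner of the bounding box.
Outer circle: ⌀70, A = 3 848 mm², x = 35 mm, Ī = 1 178 588 mm⁴.
Bore (subtracted): ⌀64, A = 3 217 mm², x = 35 mm, Ī = 823 550 mm⁴.
By symmetry the centroid is at mid-width, x̄ = 35 mm.
All pieces are centred on the centroidal y-axis, so I = ΣĪ (holes subtracted) = 355 038 mm⁴.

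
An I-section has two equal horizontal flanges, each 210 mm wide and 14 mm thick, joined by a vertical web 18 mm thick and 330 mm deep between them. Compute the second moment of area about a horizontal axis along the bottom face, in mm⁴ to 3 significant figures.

I_base ≈ 6.07 × 10⁸ mm⁴

Break the section into simple shapes (no overlaps), measuring from the bottom-left corner of the bounding box.
Bottom flange: 210 × 14, A = 2 940 mm², y = 7 mm, Ī = 48 020 mm⁴.
Web: 18 × 330, A = 5 940 mm², y = 179 mm, Ī = 53 905 500 mm⁴.
Top flange: 210 × 14, A = 2 940 mm², y = 351 mm, Ī = 48 020 mm⁴.
Transfer each piece to a horizontal axis along the bottom face using Ī + A·d² with d = y − 0:
  bottom flange: d = 7 mm → contributes +192 080 mm⁴
  web: d = 179 mm → contributes +244 229 040 mm⁴
  top flange: d = 351 mm → contributes +362 258 960 mm⁴
Total I = 606 680 080 mm⁴.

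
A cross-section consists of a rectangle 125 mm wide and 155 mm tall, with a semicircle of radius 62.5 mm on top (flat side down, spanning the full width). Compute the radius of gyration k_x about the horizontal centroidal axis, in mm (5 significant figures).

Split into non-overlapping primitives; take the origin at the lower-left of the bounding box.
Rectangular body: 125 × 155, A = 19 375 mm², y = 77.5 mm, Ī = 38 790 365 mm⁴.
Semicircular cap: semicircle r = 62.5, A = 6135.923 mm², y = 181.5258 mm, Ī = 1 674 758 mm⁴.
Centroid: ȳ = ΣA·y / ΣA = 102.5204 mm.
Transfer each piece to the horizontal centroidal axis using Ī + A·d² with d = y − 102.5204:
  rectangular body: d = -25.02044 mm → contributes +50 919 547 mm⁴
  semicircular cap: d = 79.00539 mm → contributes +39 974 277 mm⁴
Total I = 90 893 823 mm⁴.
Radius of gyration: k = √(I/A) = √(90 893 823 / 25510.92) = 59.69035 mm.

k_x ≈ 59.690 mm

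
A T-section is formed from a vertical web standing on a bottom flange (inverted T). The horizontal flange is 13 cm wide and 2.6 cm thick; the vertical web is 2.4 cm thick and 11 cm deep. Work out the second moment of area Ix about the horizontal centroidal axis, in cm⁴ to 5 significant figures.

Ix ≈ 970.64 cm⁴

Split into non-overlapping primitives; take the origin at the lower-left of the bounding box.
Flange: 13 × 2.6, A = 33.8 cm², y = 1.3 cm, Ī = 19.04067 cm⁴.
Web: 2.4 × 11, A = 26.4 cm², y = 8.1 cm, Ī = 266.2 cm⁴.
Centroid: ȳ = ΣA·y / ΣA = 4.28206 cm.
Transfer each piece to the horizontal centroidal axis using Ī + A·d² with d = y − 4.28206:
  flange: d = -2.98206 cm → contributes +319.6133 cm⁴
  web: d = 3.81794 cm → contributes +651.024 cm⁴
Total I = 970.6373 cm⁴.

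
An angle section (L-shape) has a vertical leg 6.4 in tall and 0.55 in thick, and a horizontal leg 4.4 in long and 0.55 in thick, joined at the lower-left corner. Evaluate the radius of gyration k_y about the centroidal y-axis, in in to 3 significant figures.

k_y ≈ 1.27 in

Treat the section as a set of non-overlapping primitives; coordinates are from the bounding-box lower-left.
Vertical leg: 0.55 × 6.4, A = 3.52 in², x = 0.275 in, Ī = 0.088733 in⁴.
Horizontal leg (remainder): 3.85 × 0.55, A = 2.1175 in², x = 2.475 in, Ī = 2.6156 in⁴.
Centroid: x̄ = ΣA·x / ΣA = 1.1013 in.
Transfer each piece to the centroidal y-axis using Ī + A·d² with d = x − 1.1013:
  vertical leg: d = -0.82634 in → contributes +2.4923 in⁴
  horizontal leg (remainder): d = 1.3737 in → contributes +6.6111 in⁴
Total I = 9.1035 in⁴.
Radius of gyration: k = √(I/A) = √(9.1035 / 5.6375) = 1.2708 in.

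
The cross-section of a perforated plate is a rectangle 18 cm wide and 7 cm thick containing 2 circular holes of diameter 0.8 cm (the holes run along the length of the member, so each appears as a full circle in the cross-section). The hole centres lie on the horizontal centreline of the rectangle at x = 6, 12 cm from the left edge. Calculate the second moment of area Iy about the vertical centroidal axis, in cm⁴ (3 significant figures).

Split into non-overlapping primitives; take the origin at the lower-left of the bounding box.
Plate: 18 × 7, A = 126 cm², x = 9 cm, Ī = 3 402 cm⁴.
Hole 1 (subtracted): ⌀0.8, A = 0.50265 cm², x = 6 cm, Ī = 0.020106 cm⁴.
Hole 2 (subtracted): ⌀0.8, A = 0.50265 cm², x = 12 cm, Ī = 0.020106 cm⁴.
By symmetry the centroid is at mid-width, x̄ = 9 cm.
Transfer each piece to the vertical centroidal axis using Ī + A·d² with d = x − 9:
  plate: d = 0 cm → contributes +3 402 cm⁴
  hole 1: d = -3 cm → contributes −4.544 cm⁴
  hole 2: d = 3 cm → contributes −4.544 cm⁴
Total I = 3392.9 cm⁴.

Iy ≈ 3390 cm⁴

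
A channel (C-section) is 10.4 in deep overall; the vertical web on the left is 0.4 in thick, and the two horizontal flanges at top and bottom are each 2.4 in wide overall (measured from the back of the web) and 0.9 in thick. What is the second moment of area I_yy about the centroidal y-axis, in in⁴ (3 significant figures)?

I_yy ≈ 4.03 in⁴

Decompose the section into non-overlapping parts with the origin at the bottom-left of its bounding rectangle.
Web: 0.4 × 10.4, A = 4.16 in², x = 0.2 in, Ī = 0.055467 in⁴.
Top flange (beyond web): 2 × 0.9, A = 1.8 in², x = 1.4 in, Ī = 0.6 in⁴.
Bottom flange (beyond web): 2 × 0.9, A = 1.8 in², x = 1.4 in, Ī = 0.6 in⁴.
Centroid: x̄ = ΣA·x / ΣA = 0.7567 in.
Transfer each piece to the centroidal y-axis using Ī + A·d² with d = x − 0.7567:
  web: d = -0.5567 in → contributes +1.3447 in⁴
  top flange (beyond web): d = 0.6433 in → contributes +1.3449 in⁴
  bottom flange (beyond web): d = 0.6433 in → contributes +1.3449 in⁴
Total I = 4.0345 in⁴.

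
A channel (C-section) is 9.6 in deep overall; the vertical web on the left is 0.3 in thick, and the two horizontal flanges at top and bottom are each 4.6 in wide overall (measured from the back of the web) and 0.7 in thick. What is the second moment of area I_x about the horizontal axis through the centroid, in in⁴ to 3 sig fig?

I_x ≈ 142 in⁴

Decompose the section into non-overlapping parts with the origin at the bottom-left of its bounding rectangle.
Web: 0.3 × 9.6, A = 2.88 in², y = 4.8 in, Ī = 22.118 in⁴.
Top flange (beyond web): 4.3 × 0.7, A = 3.01 in², y = 9.25 in, Ī = 0.12291 in⁴.
Bottom flange (beyond web): 4.3 × 0.7, A = 3.01 in², y = 0.35 in, Ī = 0.12291 in⁴.
By symmetry the centroid is at mid-height, ȳ = 4.8 in.
Transfer each piece to the horizontal axis through the centroid using Ī + A·d² with d = y − 4.8:
  web: d = 0 in → contributes +22.118 in⁴
  top flange (beyond web): d = 4.45 in → contributes +59.728 in⁴
  bottom flange (beyond web): d = -4.45 in → contributes +59.728 in⁴
Total I = 141.58 in⁴.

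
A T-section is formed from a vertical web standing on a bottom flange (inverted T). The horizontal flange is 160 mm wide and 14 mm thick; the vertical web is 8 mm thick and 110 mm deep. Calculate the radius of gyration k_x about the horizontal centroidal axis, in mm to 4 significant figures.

k_x ≈ 32.78 mm

Treat the section as a set of non-overlapping primitives; coordinates are from the bounding-box lower-left.
Flange: 160 × 14, A = 2 240 mm², y = 7 mm, Ī = 36586.7 mm⁴.
Web: 8 × 110, A = 880 mm², y = 69 mm, Ī = 887 333 mm⁴.
Centroid: ȳ = ΣA·y / ΣA = 24.4872 mm.
Transfer each piece to the horizontal centroidal axis using Ī + A·d² with d = y − 24.4872:
  flange: d = -17.4872 mm → contributes +721 582 mm⁴
  web: d = 44.5128 mm → contributes +2 630 958 mm⁴
Total I = 3 352 539 mm⁴.
Radius of gyration: k = √(I/A) = √(3 352 539 / 3 120) = 32.7801 mm.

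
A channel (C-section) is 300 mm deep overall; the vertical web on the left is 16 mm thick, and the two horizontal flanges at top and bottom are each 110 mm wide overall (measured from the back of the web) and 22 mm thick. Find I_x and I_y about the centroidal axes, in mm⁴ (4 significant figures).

Decompose the section into non-overlapping parts with the origin at the bottom-left of its bounding rectangle.
Web: 16 × 300, A = 4 800 mm², y = 150 mm, Ī = 36 000 000 mm⁴.
Top flange (beyond web): 94 × 22, A = 2 068 mm², y = 289 mm, Ī = 83409.3 mm⁴.
Bottom flange (beyond web): 94 × 22, A = 2 068 mm², y = 11 mm, Ī = 83409.3 mm⁴.
By symmetry the centroid is at mid-height, ȳ = 150 mm.
Transfer each piece to the centroidal x-axis using Ī + A·d² with d = y − 150:
  web: d = 0 mm → contributes +36 000 000 mm⁴
  top flange (beyond web): d = 139 mm → contributes +40 039 237 mm⁴
  bottom flange (beyond web): d = -139 mm → contributes +40 039 237 mm⁴
Total I = 116 078 475 mm⁴.
For the y-axis: x̄ = 33.4566 mm.
Repeating about the centroidal y-axis gives I_y = 9 868 412 mm⁴.

I_x ≈ 1.161 × 10⁸ mm⁴, I_y ≈ 9.868 × 10⁶ mm⁴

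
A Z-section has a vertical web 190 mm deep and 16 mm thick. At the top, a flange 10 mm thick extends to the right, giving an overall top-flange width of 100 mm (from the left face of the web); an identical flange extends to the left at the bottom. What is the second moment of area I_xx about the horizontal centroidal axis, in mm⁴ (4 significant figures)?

Decompose the section into non-overlapping parts with the origin at the bottom-left of its bounding rectangle.
Web: 16 × 190, A = 3 040 mm², y = 95 mm, Ī = 9 145 333 mm⁴.
Top flange (beyond web): 84 × 10, A = 840 mm², y = 185 mm, Ī = 7 000 mm⁴.
Bottom flange (beyond web): 84 × 10, A = 840 mm², y = 5 mm, Ī = 7 000 mm⁴.
Centroid: ȳ = ΣA·y / ΣA = 95 mm.
Transfer each piece to the horizontal centroidal axis using Ī + A·d² with d = y − 95:
  web: d = 0 mm → contributes +9 145 333 mm⁴
  top flange (beyond web): d = 90 mm → contributes +6 811 000 mm⁴
  bottom flange (beyond web): d = -90 mm → contributes +6 811 000 mm⁴
Total I = 22 767 333 mm⁴.

I_xx ≈ 2.277 × 10⁷ mm⁴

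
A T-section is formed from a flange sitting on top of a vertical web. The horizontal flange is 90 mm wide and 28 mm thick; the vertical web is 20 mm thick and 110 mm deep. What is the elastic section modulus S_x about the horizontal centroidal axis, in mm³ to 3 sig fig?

Treat the section as a set of non-overlapping primitives; coordinates are from the bounding-box lower-left.
Flange: 90 × 28, A = 2 520 mm², y = 124 mm, Ī = 164 640 mm⁴.
Web: 20 × 110, A = 2 200 mm², y = 55 mm, Ī = 2 218 333 mm⁴.
Centroid: ȳ = ΣA·y / ΣA = 91.839 mm.
Transfer each piece to the horizontal centroidal axis using Ī + A·d² with d = y − 91.839:
  flange: d = 32.161 mm → contributes +2 771 154 mm⁴
  web: d = -36.839 mm → contributes +5 203 977 mm⁴
Total I = 7 975 131 mm⁴.
Extreme fibre distance c = 91.839 mm; S = I/c = 86 838 mm³.

S_x ≈ 8.68 × 10⁴ mm³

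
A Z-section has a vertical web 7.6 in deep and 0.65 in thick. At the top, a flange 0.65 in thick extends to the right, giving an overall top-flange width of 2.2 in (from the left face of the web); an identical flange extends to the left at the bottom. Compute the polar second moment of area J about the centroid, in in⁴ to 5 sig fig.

Decompose the section into non-overlapping parts with the origin at the bottom-left of its bounding rectangle.
Web: 0.65 × 7.6, A = 4.94 in², y = 3.8 in, Ī = 23.77787 in⁴.
Top flange (beyond web): 1.55 × 0.65, A = 1.0075 in², y = 7.275 in, Ī = 0.0354724 in⁴.
Bottom flange (beyond web): 1.55 × 0.65, A = 1.0075 in², y = 0.325 in, Ī = 0.0354724 in⁴.
Centroid: ȳ = ΣA·y / ΣA = 3.8 in.
Transfer each piece to the centroidal x-axis using Ī + A·d² with d = y − 3.8:
  web: d = 0 in → contributes +23.77787 in⁴
  top flange (beyond web): d = 3.475 in → contributes +12.20166 in⁴
  bottom flange (beyond web): d = -3.475 in → contributes +12.20166 in⁴
Total I = 48.1812 in⁴.
For the y-axis: x̄ = 1.875 in.
Repeating about the centroidal y-axis gives I_y = 3.015499 in⁴.
Polar second moment: J = I_x + I_y = 51.19669 in⁴.

J ≈ 51.197 in⁴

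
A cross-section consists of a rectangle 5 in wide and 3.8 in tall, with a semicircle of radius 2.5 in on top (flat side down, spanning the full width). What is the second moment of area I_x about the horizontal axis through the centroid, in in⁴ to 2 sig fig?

Break the section into simple shapes (no overlaps), measuring from the bottom-left corner of the bounding box.
Rectangular body: 5 × 3.8, A = 19 in², y = 1.9 in, Ī = 22.86 in⁴.
Semicircular cap: semicircle r = 2.5, A = 9.817 in², y = 4.861 in, Ī = 4.287 in⁴.
Centroid: ȳ = ΣA·y / ΣA = 2.909 in.
Transfer each piece to the horizontal axis through the centroid using Ī + A·d² with d = y − 2.909:
  rectangular body: d = -1.009 in → contributes +42.2 in⁴
  semicircular cap: d = 1.952 in → contributes +41.71 in⁴
Total I = 83.9 in⁴.

I_x ≈ 84 in⁴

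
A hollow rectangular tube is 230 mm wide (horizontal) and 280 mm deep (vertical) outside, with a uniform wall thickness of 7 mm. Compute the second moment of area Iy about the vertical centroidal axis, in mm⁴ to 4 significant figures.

Iy ≈ 6.051 × 10⁷ mm⁴

Treat the section as a set of non-overlapping primitives; coordinates are from the bounding-box lower-left.
Outer rectangle: 230 × 280, A = 64 400 mm², x = 115 mm, Ī = 283 896 667 mm⁴.
Inner void (subtracted): 216 × 266, A = 57 456 mm², x = 115 mm, Ī = 223 388 928 mm⁴.
By symmetry the centroid is at mid-width, x̄ = 115 mm.
All pieces are centred on the vertical centroidal axis, so I = ΣĪ (holes subtracted) = 60 507 739 mm⁴.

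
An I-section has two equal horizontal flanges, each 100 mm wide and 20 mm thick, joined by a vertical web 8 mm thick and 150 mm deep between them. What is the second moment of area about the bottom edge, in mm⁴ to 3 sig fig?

Split into non-overlapping primitives; take the origin at the lower-left of the bounding box.
Bottom flange: 100 × 20, A = 2 000 mm², y = 10 mm, Ī = 66 667 mm⁴.
Web: 8 × 150, A = 1 200 mm², y = 95 mm, Ī = 2 250 000 mm⁴.
Top flange: 100 × 20, A = 2 000 mm², y = 180 mm, Ī = 66 667 mm⁴.
Transfer each piece to the base of the section using Ī + A·d² with d = y − 0:
  bottom flange: d = 10 mm → contributes +266 667 mm⁴
  web: d = 95 mm → contributes +13 080 000 mm⁴
  top flange: d = 180 mm → contributes +64 866 667 mm⁴
Total I = 78 213 333 mm⁴.

I_base ≈ 7.82 × 10⁷ mm⁴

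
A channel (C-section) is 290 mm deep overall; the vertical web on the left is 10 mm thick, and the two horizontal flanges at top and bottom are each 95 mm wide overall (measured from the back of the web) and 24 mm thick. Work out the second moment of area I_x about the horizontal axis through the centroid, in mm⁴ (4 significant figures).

I_x ≈ 9.269 × 10⁷ mm⁴

Decompose the section into non-overlapping parts with the origin at the bottom-left of its bounding rectangle.
Web: 10 × 290, A = 2 900 mm², y = 145 mm, Ī = 20 324 167 mm⁴.
Top flange (beyond web): 85 × 24, A = 2 040 mm², y = 278 mm, Ī = 97 920 mm⁴.
Bottom flange (beyond web): 85 × 24, A = 2 040 mm², y = 12 mm, Ī = 97 920 mm⁴.
By symmetry the centroid is at mid-height, ȳ = 145 mm.
Transfer each piece to the horizontal axis through the centroid using Ī + A·d² with d = y − 145:
  web: d = 0 mm → contributes +20 324 167 mm⁴
  top flange (beyond web): d = 133 mm → contributes +36 183 480 mm⁴
  bottom flange (beyond web): d = -133 mm → contributes +36 183 480 mm⁴
Total I = 92 691 127 mm⁴.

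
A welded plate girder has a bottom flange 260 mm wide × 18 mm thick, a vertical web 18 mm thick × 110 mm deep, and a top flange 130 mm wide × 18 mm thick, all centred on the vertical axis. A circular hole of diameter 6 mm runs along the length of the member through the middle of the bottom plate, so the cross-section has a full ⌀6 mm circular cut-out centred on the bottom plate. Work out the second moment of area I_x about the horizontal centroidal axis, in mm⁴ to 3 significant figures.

Treat the section as a set of non-overlapping primitives; coordinates are from the bounding-box lower-left.
Bottom plate: 260 × 18, A = 4 680 mm², y = 9 mm, Ī = 126 360 mm⁴.
Web plate: 18 × 110, A = 1 980 mm², y = 73 mm, Ī = 1 996 500 mm⁴.
Top plate: 130 × 18, A = 2 340 mm², y = 137 mm, Ī = 63 180 mm⁴.
Hole (subtracted): ⌀6, A = 28.274 mm², y = 9 mm, Ī = 63.617 mm⁴.
Centroid: ȳ = ΣA·y / ΣA = 56.509 mm.
Transfer each piece to the horizontal centroidal axis using Ī + A·d² with d = y − 56.509:
  bottom plate: d = -47.509 mm → contributes +10 689 725 mm⁴
  web plate: d = 16.491 mm → contributes +2 534 950 mm⁴
  top plate: d = 80.491 mm → contributes +15 223 479 mm⁴
  hole: d = -47.509 mm → contributes −63 882 mm⁴
Total I = 28 384 272 mm⁴.

I_x ≈ 2.84 × 10⁷ mm⁴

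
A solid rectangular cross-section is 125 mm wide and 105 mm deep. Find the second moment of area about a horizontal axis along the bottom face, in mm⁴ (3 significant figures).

The section: 125 × 105, A = 13 125 mm², y = 52.5 mm, Ī = 12 058 594 mm⁴.
Transfer it to the base of the section using Ī + A·d² with d = y − 0:
  the section: d = 52.5 mm → contributes +48 234 375 mm⁴
Total I = 48 234 375 mm⁴.

I_base ≈ 4.82 × 10⁷ mm⁴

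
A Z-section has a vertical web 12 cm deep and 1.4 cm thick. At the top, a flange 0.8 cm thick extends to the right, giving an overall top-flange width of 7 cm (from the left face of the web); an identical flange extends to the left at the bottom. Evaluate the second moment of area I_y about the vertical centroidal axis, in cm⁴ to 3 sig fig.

Decompose the section into non-overlapping parts with the origin at the bottom-left of its bounding rectangle.
Web: 1.4 × 12, A = 16.8 cm², x = 6.3 cm, Ī = 2.744 cm⁴.
Top flange (beyond web): 5.6 × 0.8, A = 4.48 cm², x = 9.8 cm, Ī = 11.708 cm⁴.
Bottom flange (beyond web): 5.6 × 0.8, A = 4.48 cm², x = 2.8 cm, Ī = 11.708 cm⁴.
Centroid: x̄ = ΣA·x / ΣA = 6.3 cm.
Transfer each piece to the vertical centroidal axis using Ī + A·d² with d = x − 6.3:
  web: d = 0 cm → contributes +2.744 cm⁴
  top flange (beyond web): d = 3.5 cm → contributes +66.588 cm⁴
  bottom flange (beyond web): d = -3.5 cm → contributes +66.588 cm⁴
Total I = 135.92 cm⁴.

I_y ≈ 136 cm⁴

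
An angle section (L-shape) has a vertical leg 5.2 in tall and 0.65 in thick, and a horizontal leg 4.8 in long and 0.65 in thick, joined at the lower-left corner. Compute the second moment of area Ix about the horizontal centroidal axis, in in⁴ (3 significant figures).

Decompose the section into non-overlapping parts with the origin at the bottom-left of its bounding rectangle.
Vertical leg: 0.65 × 5.2, A = 3.38 in², y = 2.6 in, Ī = 7.6163 in⁴.
Horizontal leg (remainder): 4.15 × 0.65, A = 2.6975 in², y = 0.325 in, Ī = 0.094974 in⁴.
Centroid: ȳ = ΣA·y / ΣA = 1.5902 in.
Transfer each piece to the horizontal centroidal axis using Ī + A·d² with d = y − 1.5902:
  vertical leg: d = 1.0098 in → contributes +11.063 in⁴
  horizontal leg (remainder): d = -1.2652 in → contributes +4.4132 in⁴
Total I = 15.476 in⁴.

Ix ≈ 15.5 in⁴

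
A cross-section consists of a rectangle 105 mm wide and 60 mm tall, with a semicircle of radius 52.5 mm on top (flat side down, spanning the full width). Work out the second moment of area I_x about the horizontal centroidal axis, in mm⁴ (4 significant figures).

I_x ≈ 9.738 × 10⁶ mm⁴

Break the section into simple shapes (no overlaps), measuring from the bottom-left corner of the bounding box.
Rectangular body: 105 × 60, A = 6 300 mm², y = 30 mm, Ī = 1 890 000 mm⁴.
Semicircular cap: semicircle r = 52.5, A = 4329.51 mm², y = 82.2817 mm, Ī = 833 814 mm⁴.
Centroid: ȳ = ΣA·y / ΣA = 51.2949 mm.
Transfer each piece to the horizontal centroidal axis using Ī + A·d² with d = y − 51.2949:
  rectangular body: d = -21.2949 mm → contributes +4 746 870 mm⁴
  semicircular cap: d = 30.9868 mm → contributes +4 990 934 mm⁴
Total I = 9 737 805 mm⁴.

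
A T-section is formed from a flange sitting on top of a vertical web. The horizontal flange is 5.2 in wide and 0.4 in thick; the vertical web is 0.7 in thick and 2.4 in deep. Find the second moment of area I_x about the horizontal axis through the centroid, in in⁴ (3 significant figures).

I_x ≈ 2.66 in⁴

Treat the section as a set of non-overlapping primitives; coordinates are from the bounding-box lower-left.
Flange: 5.2 × 0.4, A = 2.08 in², y = 2.6 in, Ī = 0.027733 in⁴.
Web: 0.7 × 2.4, A = 1.68 in², y = 1.2 in, Ī = 0.8064 in⁴.
Centroid: ȳ = ΣA·y / ΣA = 1.9745 in.
Transfer each piece to the horizontal axis through the centroid using Ī + A·d² with d = y − 1.9745:
  flange: d = 0.62553 in → contributes +0.84162 in⁴
  web: d = -0.77447 in → contributes +1.8141 in⁴
Total I = 2.6557 in⁴.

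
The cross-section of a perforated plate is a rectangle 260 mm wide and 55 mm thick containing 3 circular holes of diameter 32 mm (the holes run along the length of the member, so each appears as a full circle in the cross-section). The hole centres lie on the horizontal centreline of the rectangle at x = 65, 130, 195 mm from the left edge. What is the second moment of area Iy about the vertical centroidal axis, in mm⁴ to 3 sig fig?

Decompose the section into non-overlapping parts with the origin at the bottom-left of its bounding rectangle.
Plate: 260 × 55, A = 14 300 mm², x = 130 mm, Ī = 80 556 667 mm⁴.
Hole 1 (subtracted): ⌀32, A = 804.25 mm², x = 65 mm, Ī = 51 472 mm⁴.
Hole 2 (subtracted): ⌀32, A = 804.25 mm², x = 130 mm, Ī = 51 472 mm⁴.
Hole 3 (subtracted): ⌀32, A = 804.25 mm², x = 195 mm, Ī = 51 472 mm⁴.
By symmetry the centroid is at mid-width, x̄ = 130 mm.
Transfer each piece to the vertical centroidal axis using Ī + A·d² with d = x − 130:
  plate: d = 0 mm → contributes +80 556 667 mm⁴
  hole 1: d = -65 mm → contributes −3 449 418 mm⁴
  hole 2: d = 0 mm → contributes −51 472 mm⁴
  hole 3: d = 65 mm → contributes −3 449 418 mm⁴
Total I = 73 606 358 mm⁴.

Iy ≈ 7.36 × 10⁷ mm⁴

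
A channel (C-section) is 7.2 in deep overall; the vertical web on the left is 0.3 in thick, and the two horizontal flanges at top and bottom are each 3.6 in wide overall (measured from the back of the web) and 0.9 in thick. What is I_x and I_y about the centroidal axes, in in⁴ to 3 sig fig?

I_x ≈ 68.7 in⁴, I_y ≈ 10.5 in⁴

Treat the section as a set of non-overlapping primitives; coordinates are from the bounding-box lower-left.
Web: 0.3 × 7.2, A = 2.16 in², y = 3.6 in, Ī = 9.3312 in⁴.
Top flange (beyond web): 3.3 × 0.9, A = 2.97 in², y = 6.75 in, Ī = 0.20048 in⁴.
Bottom flange (beyond web): 3.3 × 0.9, A = 2.97 in², y = 0.45 in, Ī = 0.20048 in⁴.
By symmetry the centroid is at mid-height, ȳ = 3.6 in.
Transfer each piece to the centroidal x-axis using Ī + A·d² with d = y − 3.6:
  web: d = 0 in → contributes +9.3312 in⁴
  top flange (beyond web): d = 3.15 in → contributes +29.67 in⁴
  bottom flange (beyond web): d = -3.15 in → contributes +29.67 in⁴
Total I = 68.672 in⁴.
For the y-axis: x̄ = 1.47 in.
Repeating about the centroidal y-axis gives I_y = 10.539 in⁴.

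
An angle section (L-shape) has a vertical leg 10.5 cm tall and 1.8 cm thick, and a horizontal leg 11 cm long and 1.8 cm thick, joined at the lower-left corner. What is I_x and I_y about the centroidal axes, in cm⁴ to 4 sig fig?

I_x ≈ 345.1 cm⁴, I_y ≈ 388.9 cm⁴

Break the section into simple shapes (no overlaps), measuring from the bottom-left corner of the bounding box.
Vertical leg: 1.8 × 10.5, A = 18.9 cm², y = 5.25 cm, Ī = 173.644 cm⁴.
Horizontal leg (remainder): 9.2 × 1.8, A = 16.56 cm², y = 0.9 cm, Ī = 4.4712 cm⁴.
Centroid: ȳ = ΣA·y / ΣA = 3.21853 cm.
Transfer each piece to the centroidal x-axis using Ī + A·d² with d = y − 3.21853:
  vertical leg: d = 2.03147 cm → contributes +251.642 cm⁴
  horizontal leg (remainder): d = -2.31853 cm → contributes +93.4907 cm⁴
Total I = 345.132 cm⁴.
For the y-axis: x̄ = 3.46853 cm.
Repeating about the centroidal y-axis gives I_y = 388.905 cm⁴.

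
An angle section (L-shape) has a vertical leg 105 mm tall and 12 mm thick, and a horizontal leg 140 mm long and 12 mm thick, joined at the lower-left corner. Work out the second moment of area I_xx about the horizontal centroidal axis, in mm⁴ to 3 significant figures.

I_xx ≈ 2.67 × 10⁶ mm⁴

Split into non-overlapping primitives; take the origin at the lower-left of the bounding box.
Vertical leg: 12 × 105, A = 1 260 mm², y = 52.5 mm, Ī = 1 157 625 mm⁴.
Horizontal leg (remainder): 128 × 12, A = 1 536 mm², y = 6 mm, Ī = 18 432 mm⁴.
Centroid: ȳ = ΣA·y / ΣA = 26.955 mm.
Transfer each piece to the horizontal centroidal axis using Ī + A·d² with d = y − 26.955:
  vertical leg: d = 25.545 mm → contributes +1 979 838 mm⁴
  horizontal leg (remainder): d = -20.955 mm → contributes +692 904 mm⁴
Total I = 2 672 742 mm⁴.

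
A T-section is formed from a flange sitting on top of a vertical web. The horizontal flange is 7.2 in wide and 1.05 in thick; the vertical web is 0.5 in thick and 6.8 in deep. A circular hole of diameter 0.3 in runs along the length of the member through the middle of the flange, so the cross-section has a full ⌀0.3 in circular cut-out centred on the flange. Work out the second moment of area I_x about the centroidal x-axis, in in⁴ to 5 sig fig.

Treat the section as a set of non-overlapping primitives; coordinates are from the bounding-box lower-left.
Flange: 7.2 × 1.05, A = 7.56 in², y = 7.325 in, Ī = 0.694575 in⁴.
Web: 0.5 × 6.8, A = 3.4 in², y = 3.4 in, Ī = 13.10133 in⁴.
Hole (subtracted): ⌀0.3, A = 0.07068583 in², y = 7.325 in, Ī = 0.0003976078 in⁴.
Centroid: ȳ = ΣA·y / ΣA = 6.099487 in.
Transfer each piece to the centroidal x-axis using Ī + A·d² with d = y − 6.099487:
  flange: d = 1.225513 in → contributes +12.04881 in⁴
  web: d = -2.699487 in → contributes +37.87791 in⁴
  hole: d = 1.225513 in → contributes −0.1065595 in⁴
Total I = 49.82016 in⁴.

I_x ≈ 49.820 in⁴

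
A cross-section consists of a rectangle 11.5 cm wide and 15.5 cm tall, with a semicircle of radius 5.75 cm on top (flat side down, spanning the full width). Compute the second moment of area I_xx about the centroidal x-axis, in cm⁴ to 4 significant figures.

I_xx ≈ 7865 cm⁴

Treat the section as a set of non-overlapping primitives; coordinates are from the bounding-box lower-left.
Rectangular body: 11.5 × 15.5, A = 178.25 cm², y = 7.75 cm, Ī = 3568.71 cm⁴.
Semicircular cap: semicircle r = 5.75, A = 51.9345 cm², y = 17.9404 cm, Ī = 119.979 cm⁴.
Centroid: ȳ = ΣA·y / ΣA = 10.0492 cm.
Transfer each piece to the centroidal x-axis using Ī + A·d² with d = y − 10.0492:
  rectangular body: d = -2.29916 cm → contributes +4510.97 cm⁴
  semicircular cap: d = 7.89121 cm → contributes +3 354 cm⁴
Total I = 7864.97 cm⁴.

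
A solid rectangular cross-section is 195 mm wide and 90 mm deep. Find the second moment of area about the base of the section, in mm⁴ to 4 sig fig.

I_base ≈ 4.739 × 10⁷ mm⁴

The section: 195 × 90, A = 17 550 mm², y = 45 mm, Ī = 11 846 250 mm⁴.
Transfer it to the bottom edge using Ī + A·d² with d = y − 0:
  the section: d = 45 mm → contributes +47 385 000 mm⁴
Total I = 47 385 000 mm⁴.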